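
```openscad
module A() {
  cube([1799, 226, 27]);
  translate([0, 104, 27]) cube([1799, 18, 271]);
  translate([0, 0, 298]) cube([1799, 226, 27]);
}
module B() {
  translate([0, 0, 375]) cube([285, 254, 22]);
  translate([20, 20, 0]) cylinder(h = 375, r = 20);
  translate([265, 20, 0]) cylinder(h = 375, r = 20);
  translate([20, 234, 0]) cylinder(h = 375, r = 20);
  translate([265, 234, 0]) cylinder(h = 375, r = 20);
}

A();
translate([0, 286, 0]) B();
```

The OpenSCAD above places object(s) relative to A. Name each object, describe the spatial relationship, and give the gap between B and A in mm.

A is an I-beam. B is a stool. The stool is on the floor beside the I-beam on its +y side. The gap between the stool and the I-beam is 60 mm.

The stool's nearest face is 60 mm from the I-beam's +y face.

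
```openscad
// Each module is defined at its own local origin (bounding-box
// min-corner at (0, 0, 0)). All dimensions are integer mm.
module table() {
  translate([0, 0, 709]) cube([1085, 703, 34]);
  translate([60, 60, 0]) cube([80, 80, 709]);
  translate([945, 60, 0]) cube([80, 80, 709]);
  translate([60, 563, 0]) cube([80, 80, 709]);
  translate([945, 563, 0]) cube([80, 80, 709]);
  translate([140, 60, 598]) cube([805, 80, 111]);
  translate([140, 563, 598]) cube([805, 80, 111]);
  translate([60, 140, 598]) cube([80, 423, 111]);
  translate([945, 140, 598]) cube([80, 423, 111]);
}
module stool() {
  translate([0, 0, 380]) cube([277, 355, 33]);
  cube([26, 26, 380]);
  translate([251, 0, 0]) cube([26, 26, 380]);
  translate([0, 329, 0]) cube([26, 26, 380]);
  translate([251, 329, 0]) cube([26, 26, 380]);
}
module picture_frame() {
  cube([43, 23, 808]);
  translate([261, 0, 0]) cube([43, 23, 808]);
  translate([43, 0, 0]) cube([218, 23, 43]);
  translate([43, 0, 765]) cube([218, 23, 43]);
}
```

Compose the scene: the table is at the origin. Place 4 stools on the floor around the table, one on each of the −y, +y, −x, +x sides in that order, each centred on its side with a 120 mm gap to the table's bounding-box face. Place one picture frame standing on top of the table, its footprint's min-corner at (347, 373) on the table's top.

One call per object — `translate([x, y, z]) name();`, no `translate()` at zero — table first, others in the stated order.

table();
translate([404, -475, 0]) stool();
translate([404, 823, 0]) stool();
translate([-397, 174, 0]) stool();
translate([1205, 174, 0]) stool();
translate([347, 373, 743]) picture_frame();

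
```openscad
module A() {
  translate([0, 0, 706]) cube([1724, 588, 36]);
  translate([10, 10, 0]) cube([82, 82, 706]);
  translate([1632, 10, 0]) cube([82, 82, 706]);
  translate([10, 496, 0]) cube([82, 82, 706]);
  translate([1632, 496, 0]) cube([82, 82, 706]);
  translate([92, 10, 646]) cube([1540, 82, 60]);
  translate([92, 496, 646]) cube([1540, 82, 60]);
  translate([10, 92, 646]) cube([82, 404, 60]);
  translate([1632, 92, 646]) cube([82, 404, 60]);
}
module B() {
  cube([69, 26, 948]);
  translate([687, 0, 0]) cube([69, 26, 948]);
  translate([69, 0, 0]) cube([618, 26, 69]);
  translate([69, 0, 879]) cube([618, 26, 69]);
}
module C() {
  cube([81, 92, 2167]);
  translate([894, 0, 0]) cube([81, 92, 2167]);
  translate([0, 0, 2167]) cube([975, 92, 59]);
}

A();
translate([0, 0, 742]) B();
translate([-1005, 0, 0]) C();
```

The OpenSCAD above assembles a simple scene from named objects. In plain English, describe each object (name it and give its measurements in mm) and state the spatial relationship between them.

A is a table with a 1724×588 mm rectangular top, 36 mm thick, top surface at z = 742 mm, supported by four 82×82 mm square legs, each inset 10 mm from the nearest pair of top edges, running from the floor. Four apron rails, 82 mm thick and 60 mm tall, run between adjacent legs with their top edges flush with the underside of the top and their outer faces flush with the legs' outer faces.

B is a picture frame with a 618×810 mm rectangular opening (x by z) and a uniform 69 mm border on every side. Frame depth is 26 mm along y. It is built from two vertical stiles running the full outside height and two horizontal rails spanning the gap between the stiles.

C is a door frame. The clear opening is 813 mm wide and 2167 mm high. Two 81 mm wide jambs, 92 mm deep, stand either side of the opening from the floor to the top of the opening. A 59 mm thick head sits across the top of both jambs, spanning the full outside width of the frame.

The picture frame is on top of the table. The door frame is on the floor beside the table on its −x side.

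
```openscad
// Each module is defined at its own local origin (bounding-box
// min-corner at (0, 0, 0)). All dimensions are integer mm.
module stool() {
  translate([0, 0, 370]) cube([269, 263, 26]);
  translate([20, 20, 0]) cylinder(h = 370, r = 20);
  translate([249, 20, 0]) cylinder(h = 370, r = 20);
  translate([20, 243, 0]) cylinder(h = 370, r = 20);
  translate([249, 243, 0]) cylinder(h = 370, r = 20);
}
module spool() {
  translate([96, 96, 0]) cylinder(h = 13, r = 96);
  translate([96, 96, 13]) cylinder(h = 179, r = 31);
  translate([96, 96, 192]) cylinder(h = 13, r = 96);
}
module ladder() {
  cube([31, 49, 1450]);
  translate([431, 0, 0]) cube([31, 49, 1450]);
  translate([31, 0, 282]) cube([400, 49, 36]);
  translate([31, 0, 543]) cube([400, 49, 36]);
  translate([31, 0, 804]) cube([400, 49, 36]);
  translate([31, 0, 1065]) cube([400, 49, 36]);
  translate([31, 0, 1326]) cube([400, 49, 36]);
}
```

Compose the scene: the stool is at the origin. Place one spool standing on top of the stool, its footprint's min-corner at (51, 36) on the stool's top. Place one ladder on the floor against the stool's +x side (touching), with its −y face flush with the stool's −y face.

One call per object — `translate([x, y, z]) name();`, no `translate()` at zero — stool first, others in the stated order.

stool();
translate([51, 36, 396]) spool();
translate([269, 0, 0]) ladder();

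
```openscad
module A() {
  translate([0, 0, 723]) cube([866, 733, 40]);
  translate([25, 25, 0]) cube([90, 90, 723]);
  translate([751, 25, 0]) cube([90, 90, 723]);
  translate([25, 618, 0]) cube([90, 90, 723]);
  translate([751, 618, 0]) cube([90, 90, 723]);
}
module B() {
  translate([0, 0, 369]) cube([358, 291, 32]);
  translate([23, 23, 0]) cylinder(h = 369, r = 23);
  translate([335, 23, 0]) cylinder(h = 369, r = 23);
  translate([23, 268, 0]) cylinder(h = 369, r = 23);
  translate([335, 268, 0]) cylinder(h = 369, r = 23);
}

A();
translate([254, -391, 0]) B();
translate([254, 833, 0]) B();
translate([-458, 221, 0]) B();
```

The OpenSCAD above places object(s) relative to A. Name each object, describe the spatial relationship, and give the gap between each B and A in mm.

Each stool's nearest face is 100 mm from the table's bounding box.

A is a table. B is a stool. Three stools sit around the table at the −y, +y, −x sides. The gap between each stool and the table is 100 mm.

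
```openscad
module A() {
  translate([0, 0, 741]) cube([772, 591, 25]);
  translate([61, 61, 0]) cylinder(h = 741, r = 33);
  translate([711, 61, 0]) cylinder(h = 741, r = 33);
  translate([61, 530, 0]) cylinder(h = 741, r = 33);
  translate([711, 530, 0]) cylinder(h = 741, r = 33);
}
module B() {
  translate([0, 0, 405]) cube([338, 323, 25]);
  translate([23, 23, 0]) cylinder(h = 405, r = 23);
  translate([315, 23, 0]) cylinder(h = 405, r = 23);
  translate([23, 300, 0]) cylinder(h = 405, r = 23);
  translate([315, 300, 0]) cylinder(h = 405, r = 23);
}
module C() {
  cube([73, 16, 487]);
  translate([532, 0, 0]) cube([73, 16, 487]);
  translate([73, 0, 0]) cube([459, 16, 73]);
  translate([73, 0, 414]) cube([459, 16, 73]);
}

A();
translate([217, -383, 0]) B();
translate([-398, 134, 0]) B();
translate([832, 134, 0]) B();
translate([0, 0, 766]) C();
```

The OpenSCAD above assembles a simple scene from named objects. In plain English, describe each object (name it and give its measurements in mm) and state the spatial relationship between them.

A is a table: top 772 mm (x) × 591 mm (y), 25 mm thick, upper face at z = 766 mm, on four round legs of 66 mm diameter, each leg's bounding box inset 28 mm from the nearest pair of top edges, running from z = 0 to the bottom of the top.

B is a four-legged stool. The seat is a 338×323×25 mm slab whose top surface is at z = 430 mm; four round legs, each 46 mm in diameter, run from the floor (z = 0) to the underside of the seat, each leg's axis is inset half a diameter from the nearest pair of seat edges (so the leg's bounding box is flush with the corner).

C is a rectangular picture frame lying in the x–z plane (depth along y). The opening is 459 mm wide (x) by 341 mm tall (z), surrounded by a border 73 mm wide on all four sides. The frame is 16 mm deep and is made of two full-height vertical stiles with two horizontal rails fitted between them.

Three stools sit around the table at the −y, −x, +x sides. The picture frame is on top of the table.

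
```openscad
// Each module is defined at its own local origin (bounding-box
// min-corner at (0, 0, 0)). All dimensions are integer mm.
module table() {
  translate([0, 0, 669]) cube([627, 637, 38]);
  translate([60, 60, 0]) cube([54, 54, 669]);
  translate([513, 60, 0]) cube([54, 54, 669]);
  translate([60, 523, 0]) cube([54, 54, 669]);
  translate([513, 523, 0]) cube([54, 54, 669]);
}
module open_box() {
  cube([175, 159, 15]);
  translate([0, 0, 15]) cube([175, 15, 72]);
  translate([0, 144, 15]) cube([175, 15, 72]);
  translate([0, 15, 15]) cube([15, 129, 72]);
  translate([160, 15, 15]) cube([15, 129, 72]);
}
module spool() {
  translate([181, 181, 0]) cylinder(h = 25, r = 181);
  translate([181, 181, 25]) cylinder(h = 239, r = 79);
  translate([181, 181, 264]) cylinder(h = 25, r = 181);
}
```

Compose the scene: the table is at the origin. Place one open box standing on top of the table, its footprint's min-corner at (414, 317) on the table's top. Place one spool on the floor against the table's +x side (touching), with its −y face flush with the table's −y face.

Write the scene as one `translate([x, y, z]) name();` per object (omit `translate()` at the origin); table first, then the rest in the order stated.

table();
translate([414, 317, 707]) open_box();
translate([627, 0, 0]) spool();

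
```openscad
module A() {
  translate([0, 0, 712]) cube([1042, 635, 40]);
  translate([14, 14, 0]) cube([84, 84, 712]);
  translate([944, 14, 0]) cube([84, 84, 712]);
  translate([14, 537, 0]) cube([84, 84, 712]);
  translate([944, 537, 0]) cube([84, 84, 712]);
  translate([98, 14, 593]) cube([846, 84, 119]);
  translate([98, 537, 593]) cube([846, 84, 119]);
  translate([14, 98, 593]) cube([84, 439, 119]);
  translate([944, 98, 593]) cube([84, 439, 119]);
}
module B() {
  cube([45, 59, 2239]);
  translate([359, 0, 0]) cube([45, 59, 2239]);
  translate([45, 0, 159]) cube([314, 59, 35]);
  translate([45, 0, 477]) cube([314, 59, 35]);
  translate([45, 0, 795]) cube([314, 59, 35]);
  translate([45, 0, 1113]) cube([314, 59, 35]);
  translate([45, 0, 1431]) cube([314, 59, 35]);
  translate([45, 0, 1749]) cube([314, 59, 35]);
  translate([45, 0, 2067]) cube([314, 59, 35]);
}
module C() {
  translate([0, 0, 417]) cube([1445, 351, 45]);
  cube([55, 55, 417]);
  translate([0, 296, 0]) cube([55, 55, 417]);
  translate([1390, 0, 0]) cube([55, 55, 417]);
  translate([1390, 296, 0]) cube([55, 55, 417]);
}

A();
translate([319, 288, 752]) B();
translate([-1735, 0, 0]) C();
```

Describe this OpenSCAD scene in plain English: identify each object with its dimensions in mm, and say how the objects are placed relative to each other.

A is a table with a 1042×635 mm rectangular top, 40 mm thick, top surface at z = 752 mm, supported by four 84×84 mm square legs, each inset 14 mm from the nearest pair of top edges, running from the floor. Four apron rails, 84 mm thick and 119 mm tall, run between adjacent legs with their top edges flush with the underside of the top and their outer faces flush with the legs' outer faces.

B is a straight ladder. Two 45×59 mm vertical rails, 2239 mm tall, stand 404 mm apart (outside-to-outside) with their front faces coplanar on the −y side. 7 rungs, each 59 mm deep and 35 mm tall, span between the inner faces of the rails, front faces flush with the rails. The lowest rung's underside is at z = 159 mm and rungs are spaced 318 mm apart (underside to underside).

C is a bench: a 1445×351 mm seat slab, 45 mm thick, top at z = 462 mm, on four 55×55 mm square legs flush with the seat corners and standing on z = 0.

The ladder is on top of the table, centred. The bench is on the floor beside the table on its −x side.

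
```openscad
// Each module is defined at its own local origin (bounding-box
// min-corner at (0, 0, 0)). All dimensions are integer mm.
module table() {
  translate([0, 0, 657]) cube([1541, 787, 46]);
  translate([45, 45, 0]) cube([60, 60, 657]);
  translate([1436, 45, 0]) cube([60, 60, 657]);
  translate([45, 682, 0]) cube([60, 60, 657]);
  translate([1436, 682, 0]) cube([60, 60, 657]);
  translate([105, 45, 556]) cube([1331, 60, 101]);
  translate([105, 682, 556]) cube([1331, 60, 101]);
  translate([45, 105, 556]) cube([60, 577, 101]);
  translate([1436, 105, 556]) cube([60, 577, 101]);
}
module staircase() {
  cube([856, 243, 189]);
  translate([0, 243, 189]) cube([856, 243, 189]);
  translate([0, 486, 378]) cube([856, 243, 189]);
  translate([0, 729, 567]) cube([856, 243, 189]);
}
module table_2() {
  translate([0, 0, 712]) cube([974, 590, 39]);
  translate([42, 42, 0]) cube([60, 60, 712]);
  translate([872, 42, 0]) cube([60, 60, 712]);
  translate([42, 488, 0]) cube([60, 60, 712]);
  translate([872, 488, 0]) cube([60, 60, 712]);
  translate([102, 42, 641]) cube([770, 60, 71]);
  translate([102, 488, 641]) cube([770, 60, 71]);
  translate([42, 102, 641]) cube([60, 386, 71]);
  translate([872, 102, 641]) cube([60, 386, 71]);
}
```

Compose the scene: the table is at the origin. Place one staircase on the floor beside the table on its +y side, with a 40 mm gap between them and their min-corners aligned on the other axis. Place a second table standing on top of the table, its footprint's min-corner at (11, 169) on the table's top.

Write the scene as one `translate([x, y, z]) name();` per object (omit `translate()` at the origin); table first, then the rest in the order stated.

table();
translate([0, 827, 0]) staircase();
translate([11, 169, 703]) table_2();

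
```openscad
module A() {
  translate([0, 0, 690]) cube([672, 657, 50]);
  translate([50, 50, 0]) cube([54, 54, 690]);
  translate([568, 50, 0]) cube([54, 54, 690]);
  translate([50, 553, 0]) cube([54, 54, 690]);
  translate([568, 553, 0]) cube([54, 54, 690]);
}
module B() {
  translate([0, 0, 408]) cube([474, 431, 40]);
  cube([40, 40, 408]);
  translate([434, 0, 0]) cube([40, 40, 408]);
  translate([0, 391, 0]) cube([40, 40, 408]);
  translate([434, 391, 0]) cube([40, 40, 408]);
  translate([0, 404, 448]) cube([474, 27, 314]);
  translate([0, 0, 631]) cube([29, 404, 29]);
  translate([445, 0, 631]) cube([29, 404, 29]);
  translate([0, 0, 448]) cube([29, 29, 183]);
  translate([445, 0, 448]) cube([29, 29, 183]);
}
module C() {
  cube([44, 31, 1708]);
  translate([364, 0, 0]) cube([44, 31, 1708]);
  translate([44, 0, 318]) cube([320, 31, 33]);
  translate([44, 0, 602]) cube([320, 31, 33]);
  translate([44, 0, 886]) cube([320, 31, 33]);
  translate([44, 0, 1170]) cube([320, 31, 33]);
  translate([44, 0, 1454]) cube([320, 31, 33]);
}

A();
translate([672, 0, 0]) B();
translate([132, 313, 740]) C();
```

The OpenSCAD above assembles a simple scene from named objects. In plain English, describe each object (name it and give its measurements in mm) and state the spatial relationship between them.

A is a table: top 672 mm (x) × 657 mm (y), 50 mm thick, upper face at z = 740 mm, on four 54×54 mm square legs, each inset 50 mm from the nearest pair of top edges, running from z = 0 to the bottom of the top.

B is a chair. The seat is a 474×431×40 mm slab with its top at z = 448 mm, on four 40×40 mm corner legs (flush with the seat edges, standing on z = 0). A flat backrest 27 mm thick, 314 mm tall, spans the full seat width and rises from the seat top along its +y edge, rear face flush with the rear of the seat. Two armrests of 29×29 mm section run along each side from the seat's front edge to the front of the backrest, top faces 212 mm above the seat top and outer faces flush with the seat's x-edges; a 29×29 mm post under the front of each armrest stands on the seat at the front corner.

C is a straight ladder. Two 44×31 mm vertical rails, 1708 mm tall, stand 408 mm apart (outside-to-outside) with their front faces coplanar on the −y side. 5 rungs, each 31 mm deep and 33 mm tall, span between the inner faces of the rails, front faces flush with the rails. The lowest rung's underside is at z = 318 mm and rungs are spaced 284 mm apart (underside to underside).

The chair is against the table's +x side, with their −y faces flush. The ladder is on top of the table, centred.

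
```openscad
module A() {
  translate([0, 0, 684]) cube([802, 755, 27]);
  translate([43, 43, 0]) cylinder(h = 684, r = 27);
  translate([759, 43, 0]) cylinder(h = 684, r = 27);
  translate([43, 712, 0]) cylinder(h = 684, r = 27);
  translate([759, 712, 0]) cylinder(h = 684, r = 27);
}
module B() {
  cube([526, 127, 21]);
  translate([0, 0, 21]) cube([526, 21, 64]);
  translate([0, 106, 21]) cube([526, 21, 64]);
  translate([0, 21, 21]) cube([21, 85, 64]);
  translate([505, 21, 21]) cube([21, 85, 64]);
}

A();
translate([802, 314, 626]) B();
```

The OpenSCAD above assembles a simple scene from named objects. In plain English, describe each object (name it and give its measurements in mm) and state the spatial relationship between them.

A is a table: top 802 mm (x) × 755 mm (y), 27 mm thick, upper face at z = 711 mm, on four round legs of 54 mm diameter, each leg's bounding box inset 16 mm from the nearest pair of top edges, running from z = 0 to the bottom of the top.

B is an open storage box with external size 526×127×85 mm and wall thickness 21 mm (the base is also 21 mm thick). The base covers the whole footprint; the four walls stand on the base, with the y-facing walls full-width and the x-facing walls fitting between their inner faces.

The open box is beside the table with their tops flush at z = 711.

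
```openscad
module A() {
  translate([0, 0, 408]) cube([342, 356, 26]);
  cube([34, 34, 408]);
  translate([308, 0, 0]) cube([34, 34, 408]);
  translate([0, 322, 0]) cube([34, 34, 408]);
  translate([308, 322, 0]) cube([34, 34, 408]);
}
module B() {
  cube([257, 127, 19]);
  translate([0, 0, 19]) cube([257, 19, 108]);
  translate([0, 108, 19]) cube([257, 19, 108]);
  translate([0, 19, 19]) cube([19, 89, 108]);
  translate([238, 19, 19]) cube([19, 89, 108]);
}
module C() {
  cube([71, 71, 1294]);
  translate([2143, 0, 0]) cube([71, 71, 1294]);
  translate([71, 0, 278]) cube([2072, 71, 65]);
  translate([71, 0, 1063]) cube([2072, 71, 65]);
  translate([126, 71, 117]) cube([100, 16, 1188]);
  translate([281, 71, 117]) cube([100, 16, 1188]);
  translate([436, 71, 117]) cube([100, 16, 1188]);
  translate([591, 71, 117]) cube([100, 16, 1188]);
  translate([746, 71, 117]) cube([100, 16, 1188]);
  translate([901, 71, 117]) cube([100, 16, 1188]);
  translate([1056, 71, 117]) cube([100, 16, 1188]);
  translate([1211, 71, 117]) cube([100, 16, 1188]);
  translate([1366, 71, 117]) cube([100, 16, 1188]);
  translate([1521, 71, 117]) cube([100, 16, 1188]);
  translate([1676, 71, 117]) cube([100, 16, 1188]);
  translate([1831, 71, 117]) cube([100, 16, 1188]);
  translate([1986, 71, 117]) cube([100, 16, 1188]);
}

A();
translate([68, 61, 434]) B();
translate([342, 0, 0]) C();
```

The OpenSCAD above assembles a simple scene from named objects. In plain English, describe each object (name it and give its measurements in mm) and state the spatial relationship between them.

A is a four-legged stool. The seat is 342×356 mm, 26 mm thick, top at z = 434 mm. It stands on four square legs, each 34×34 mm in cross-section, from z = 0 to the seat underside, each flush with a corner of the seat.

B is an open storage box with external size 257×127×127 mm and wall thickness 19 mm (the base is also 19 mm thick). The base covers the whole footprint; the four walls stand on the base, with the y-facing walls full-width and the x-facing walls fitting between their inner faces.

C is a fence section. Two 71×71 mm posts, 1294 mm tall, stand on the floor with a clear span of 2072 mm between their inner faces. Two horizontal rails of 71×65 mm section span the gap between the posts with their undersides at z = 278 mm and z = 1063 mm, flush with the posts' −y face. 13 pickets, each 100 mm wide, 16 mm thick and 1188 mm tall, are fixed to the +y face of the rails with their bottoms at z = 117 mm, evenly spaced across the span with equal gaps (rounded down to the nearest mm) at the −x end and between each pair — any rounding remainder accumulates at the +x end.

The open box is on top of the stool. The fence section is against the stool's +x side, with their −y faces flush.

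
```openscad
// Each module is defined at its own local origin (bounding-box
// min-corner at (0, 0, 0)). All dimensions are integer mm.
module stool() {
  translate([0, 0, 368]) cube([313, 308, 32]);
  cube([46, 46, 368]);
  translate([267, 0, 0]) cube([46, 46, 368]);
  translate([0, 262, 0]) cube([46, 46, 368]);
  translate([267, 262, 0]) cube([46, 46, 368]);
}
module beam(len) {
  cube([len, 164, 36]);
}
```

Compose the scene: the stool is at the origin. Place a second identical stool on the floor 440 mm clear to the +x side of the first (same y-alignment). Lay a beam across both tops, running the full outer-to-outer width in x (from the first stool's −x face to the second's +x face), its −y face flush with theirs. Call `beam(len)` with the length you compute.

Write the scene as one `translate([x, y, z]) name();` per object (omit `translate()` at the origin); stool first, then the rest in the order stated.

stool();
translate([753, 0, 0]) stool();
translate([0, 0, 400]) beam(1066);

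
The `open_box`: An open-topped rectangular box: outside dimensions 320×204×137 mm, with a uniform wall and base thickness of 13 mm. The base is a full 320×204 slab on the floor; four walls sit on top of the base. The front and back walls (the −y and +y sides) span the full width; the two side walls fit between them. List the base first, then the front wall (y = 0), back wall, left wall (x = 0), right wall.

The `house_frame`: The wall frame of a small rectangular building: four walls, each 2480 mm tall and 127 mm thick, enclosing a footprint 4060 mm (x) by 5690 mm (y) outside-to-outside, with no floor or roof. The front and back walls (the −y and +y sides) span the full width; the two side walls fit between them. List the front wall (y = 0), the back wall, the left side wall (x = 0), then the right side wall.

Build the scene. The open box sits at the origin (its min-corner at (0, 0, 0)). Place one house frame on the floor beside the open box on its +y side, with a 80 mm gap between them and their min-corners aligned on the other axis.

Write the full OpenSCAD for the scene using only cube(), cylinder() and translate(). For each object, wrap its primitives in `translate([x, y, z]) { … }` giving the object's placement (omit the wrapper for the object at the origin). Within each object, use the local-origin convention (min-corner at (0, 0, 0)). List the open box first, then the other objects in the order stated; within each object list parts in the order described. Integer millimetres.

cube([320, 204, 13]);
translate([0, 0, 13]) cube([320, 13, 124]);
translate([0, 191, 13]) cube([320, 13, 124]);
translate([0, 13, 13]) cube([13, 178, 124]);
translate([307, 13, 13]) cube([13, 178, 124]);
translate([0, 284, 0]) {
  cube([4060, 127, 2480]);
  translate([0, 5563, 0]) cube([4060, 127, 2480]);
  translate([0, 127, 0]) cube([127, 5436, 2480]);
  translate([3933, 127, 0]) cube([127, 5436, 2480]);
}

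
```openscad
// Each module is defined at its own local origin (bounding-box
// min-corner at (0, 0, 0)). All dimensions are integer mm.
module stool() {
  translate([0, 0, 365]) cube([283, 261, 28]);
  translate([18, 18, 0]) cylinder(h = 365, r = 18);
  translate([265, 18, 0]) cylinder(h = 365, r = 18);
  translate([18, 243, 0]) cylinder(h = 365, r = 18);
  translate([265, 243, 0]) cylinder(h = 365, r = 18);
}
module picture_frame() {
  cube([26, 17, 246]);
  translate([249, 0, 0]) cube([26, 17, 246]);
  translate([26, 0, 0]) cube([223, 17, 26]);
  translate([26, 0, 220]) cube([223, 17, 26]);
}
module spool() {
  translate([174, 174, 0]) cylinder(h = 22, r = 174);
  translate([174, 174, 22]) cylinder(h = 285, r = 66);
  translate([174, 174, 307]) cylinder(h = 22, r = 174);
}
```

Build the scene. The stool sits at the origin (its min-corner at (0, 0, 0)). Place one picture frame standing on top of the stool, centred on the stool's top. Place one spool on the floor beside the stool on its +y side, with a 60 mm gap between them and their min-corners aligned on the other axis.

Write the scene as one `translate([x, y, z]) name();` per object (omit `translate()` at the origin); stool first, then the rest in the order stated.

stool();
translate([4, 122, 393]) picture_frame();
translate([0, 321, 0]) spool();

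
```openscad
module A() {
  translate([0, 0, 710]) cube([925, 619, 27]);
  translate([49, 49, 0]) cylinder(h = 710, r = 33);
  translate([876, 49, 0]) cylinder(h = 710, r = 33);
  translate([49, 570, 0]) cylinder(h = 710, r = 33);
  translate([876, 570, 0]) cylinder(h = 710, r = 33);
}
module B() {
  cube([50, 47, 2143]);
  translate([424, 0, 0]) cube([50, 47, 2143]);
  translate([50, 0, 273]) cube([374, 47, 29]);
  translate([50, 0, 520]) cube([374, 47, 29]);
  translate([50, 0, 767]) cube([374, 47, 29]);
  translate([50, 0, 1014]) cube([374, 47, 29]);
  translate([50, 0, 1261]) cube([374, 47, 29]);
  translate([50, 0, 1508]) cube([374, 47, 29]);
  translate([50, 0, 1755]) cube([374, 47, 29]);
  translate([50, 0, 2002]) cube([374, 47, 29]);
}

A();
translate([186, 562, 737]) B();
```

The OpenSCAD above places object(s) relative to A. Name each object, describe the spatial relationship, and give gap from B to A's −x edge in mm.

A is a table. B is a ladder. The ladder is on top of the table. The gap from the ladder to the table's −x edge is 186 mm.

The ladder's min-x is at 186; the table's min-x is 0; gap = 186 mm.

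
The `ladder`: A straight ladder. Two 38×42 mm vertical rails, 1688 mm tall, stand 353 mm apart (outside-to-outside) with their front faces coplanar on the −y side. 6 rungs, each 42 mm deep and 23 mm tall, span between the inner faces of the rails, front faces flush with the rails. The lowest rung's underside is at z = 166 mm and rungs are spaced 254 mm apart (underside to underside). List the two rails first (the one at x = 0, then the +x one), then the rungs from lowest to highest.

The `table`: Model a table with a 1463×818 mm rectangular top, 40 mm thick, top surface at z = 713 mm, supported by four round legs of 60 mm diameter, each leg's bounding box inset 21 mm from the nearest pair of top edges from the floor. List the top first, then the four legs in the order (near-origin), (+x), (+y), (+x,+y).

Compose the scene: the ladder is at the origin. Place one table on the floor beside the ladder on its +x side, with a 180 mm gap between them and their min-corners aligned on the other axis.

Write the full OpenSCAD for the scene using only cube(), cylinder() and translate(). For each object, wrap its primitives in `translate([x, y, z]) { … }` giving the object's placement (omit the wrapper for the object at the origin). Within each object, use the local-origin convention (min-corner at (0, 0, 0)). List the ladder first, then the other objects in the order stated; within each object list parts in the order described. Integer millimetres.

cube([38, 42, 1688]);
translate([315, 0, 0]) cube([38, 42, 1688]);
translate([38, 0, 166]) cube([277, 42, 23]);
translate([38, 0, 420]) cube([277, 42, 23]);
translate([38, 0, 674]) cube([277, 42, 23]);
translate([38, 0, 928]) cube([277, 42, 23]);
translate([38, 0, 1182]) cube([277, 42, 23]);
translate([38, 0, 1436]) cube([277, 42, 23]);
translate([533, 0, 0]) {
  translate([0, 0, 673]) cube([1463, 818, 40]);
  translate([51, 51, 0]) cylinder(h = 673, r = 30);
  translate([1412, 51, 0]) cylinder(h = 673, r = 30);
  translate([51, 767, 0]) cylinder(h = 673, r = 30);
  translate([1412, 767, 0]) cylinder(h = 673, r = 30);
}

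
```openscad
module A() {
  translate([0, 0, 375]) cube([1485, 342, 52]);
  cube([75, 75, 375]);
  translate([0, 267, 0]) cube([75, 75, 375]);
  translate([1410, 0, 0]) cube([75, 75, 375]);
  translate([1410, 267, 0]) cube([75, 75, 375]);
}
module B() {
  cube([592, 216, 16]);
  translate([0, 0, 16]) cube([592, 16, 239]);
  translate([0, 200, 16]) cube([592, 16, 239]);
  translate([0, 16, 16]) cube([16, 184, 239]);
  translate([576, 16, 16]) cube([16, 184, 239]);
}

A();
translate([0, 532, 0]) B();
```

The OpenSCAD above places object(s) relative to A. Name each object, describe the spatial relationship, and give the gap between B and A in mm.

The open box's nearest face is 190 mm from the bench's +y face.

A is a bench. B is an open box. The open box is on the floor beside the bench on its +y side. The gap between the open box and the bench is 190 mm.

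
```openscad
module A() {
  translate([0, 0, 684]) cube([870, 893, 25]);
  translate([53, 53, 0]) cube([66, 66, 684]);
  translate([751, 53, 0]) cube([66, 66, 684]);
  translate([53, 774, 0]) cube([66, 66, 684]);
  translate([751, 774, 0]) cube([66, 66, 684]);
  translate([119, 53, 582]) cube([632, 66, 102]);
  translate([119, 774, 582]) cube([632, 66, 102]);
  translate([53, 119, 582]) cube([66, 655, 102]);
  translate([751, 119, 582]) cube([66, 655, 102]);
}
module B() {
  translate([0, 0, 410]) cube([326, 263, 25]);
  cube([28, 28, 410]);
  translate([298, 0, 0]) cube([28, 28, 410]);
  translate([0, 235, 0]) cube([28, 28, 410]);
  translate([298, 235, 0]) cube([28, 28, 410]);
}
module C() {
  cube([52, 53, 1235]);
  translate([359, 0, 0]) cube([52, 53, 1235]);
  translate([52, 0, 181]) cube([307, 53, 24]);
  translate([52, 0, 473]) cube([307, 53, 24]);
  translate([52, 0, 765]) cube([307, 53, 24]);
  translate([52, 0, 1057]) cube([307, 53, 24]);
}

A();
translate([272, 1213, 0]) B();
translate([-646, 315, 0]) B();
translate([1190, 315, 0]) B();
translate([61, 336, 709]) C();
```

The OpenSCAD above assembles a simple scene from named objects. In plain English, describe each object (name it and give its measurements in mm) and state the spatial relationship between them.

A is a table: top 870 mm (x) × 893 mm (y), 25 mm thick, upper face at z = 709 mm, on four 66×66 mm square legs, each inset 53 mm from the nearest pair of top edges, running from z = 0 to the bottom of the top. Four apron rails, 66 mm thick and 102 mm tall, run between adjacent legs with their top edges flush with the underside of the top and their outer faces flush with the legs' outer faces.

B is a simple wooden stool: a rectangular seat 326 mm (x) by 263 mm (y), 25 mm thick, top face at z = 435 mm, on four square legs, each 28×28 mm in cross-section. The legs rest on z = 0, each flush with a corner of the seat.

C is a straight ladder. Two 52×53 mm vertical rails, 1235 mm tall, stand 411 mm apart (outside-to-outside) with their front faces coplanar on the −y side. 4 rungs, each 53 mm deep and 24 mm tall, span between the inner faces of the rails, front faces flush with the rails. The lowest rung's underside is at z = 181 mm and rungs are spaced 292 mm apart (underside to underside).

Three stools sit around the table at the +y, −x, +x sides. The ladder is on top of the table.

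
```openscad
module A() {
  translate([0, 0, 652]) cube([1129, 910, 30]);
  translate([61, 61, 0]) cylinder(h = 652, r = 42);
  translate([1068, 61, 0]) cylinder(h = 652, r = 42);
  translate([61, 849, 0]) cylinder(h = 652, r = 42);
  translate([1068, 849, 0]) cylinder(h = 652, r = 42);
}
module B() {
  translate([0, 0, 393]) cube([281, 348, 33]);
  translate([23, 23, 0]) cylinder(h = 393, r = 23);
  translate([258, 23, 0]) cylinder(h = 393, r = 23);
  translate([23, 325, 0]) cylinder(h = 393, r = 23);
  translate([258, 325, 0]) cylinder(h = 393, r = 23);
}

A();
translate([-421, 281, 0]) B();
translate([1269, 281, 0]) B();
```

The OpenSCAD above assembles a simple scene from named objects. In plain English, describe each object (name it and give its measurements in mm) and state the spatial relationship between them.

A is a table with a 1129×910 mm rectangular top, 30 mm thick, top surface at z = 682 mm, supported by four round legs of 84 mm diameter, each leg's bounding box inset 19 mm from the nearest pair of top edges, running from the floor.

B is a simple wooden stool: a rectangular seat 281 mm (x) by 348 mm (y), 33 mm thick, top face at z = 426 mm, on four round legs, each 46 mm in diameter. The legs rest on z = 0, each leg's axis is inset half a diameter from the nearest pair of seat edges (so the leg's bounding box is flush with the corner).

Two stools sit around the table at the −x, +x sides.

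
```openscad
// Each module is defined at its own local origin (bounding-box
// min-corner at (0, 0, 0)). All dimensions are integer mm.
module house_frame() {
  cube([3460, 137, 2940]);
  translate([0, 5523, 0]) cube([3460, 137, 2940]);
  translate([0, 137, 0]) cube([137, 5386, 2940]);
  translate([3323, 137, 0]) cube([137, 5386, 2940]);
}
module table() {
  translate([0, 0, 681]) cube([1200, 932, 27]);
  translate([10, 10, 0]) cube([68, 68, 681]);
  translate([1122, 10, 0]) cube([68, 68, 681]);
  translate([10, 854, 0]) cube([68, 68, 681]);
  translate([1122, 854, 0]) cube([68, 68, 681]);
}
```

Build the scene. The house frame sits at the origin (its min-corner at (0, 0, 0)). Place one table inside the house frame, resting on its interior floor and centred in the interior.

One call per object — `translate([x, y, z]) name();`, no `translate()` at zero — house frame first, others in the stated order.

house_frame();
translate([1130, 2364, 0]) table();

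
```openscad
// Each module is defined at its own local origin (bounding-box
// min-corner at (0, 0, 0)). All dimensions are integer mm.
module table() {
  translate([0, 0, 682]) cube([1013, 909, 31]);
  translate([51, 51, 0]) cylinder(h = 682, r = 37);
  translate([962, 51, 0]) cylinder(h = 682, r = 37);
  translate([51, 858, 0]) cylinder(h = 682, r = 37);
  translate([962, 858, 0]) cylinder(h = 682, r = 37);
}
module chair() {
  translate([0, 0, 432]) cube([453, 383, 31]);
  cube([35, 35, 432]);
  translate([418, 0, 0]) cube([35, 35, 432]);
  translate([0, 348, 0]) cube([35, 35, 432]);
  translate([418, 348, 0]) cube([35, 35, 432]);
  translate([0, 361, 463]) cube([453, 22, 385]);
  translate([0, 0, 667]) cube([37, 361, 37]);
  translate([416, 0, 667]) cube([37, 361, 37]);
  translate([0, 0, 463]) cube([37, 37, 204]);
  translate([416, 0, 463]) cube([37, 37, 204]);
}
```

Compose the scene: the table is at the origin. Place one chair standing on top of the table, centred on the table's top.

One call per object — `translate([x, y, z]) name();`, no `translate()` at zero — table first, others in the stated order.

table();
translate([280, 263, 713]) chair();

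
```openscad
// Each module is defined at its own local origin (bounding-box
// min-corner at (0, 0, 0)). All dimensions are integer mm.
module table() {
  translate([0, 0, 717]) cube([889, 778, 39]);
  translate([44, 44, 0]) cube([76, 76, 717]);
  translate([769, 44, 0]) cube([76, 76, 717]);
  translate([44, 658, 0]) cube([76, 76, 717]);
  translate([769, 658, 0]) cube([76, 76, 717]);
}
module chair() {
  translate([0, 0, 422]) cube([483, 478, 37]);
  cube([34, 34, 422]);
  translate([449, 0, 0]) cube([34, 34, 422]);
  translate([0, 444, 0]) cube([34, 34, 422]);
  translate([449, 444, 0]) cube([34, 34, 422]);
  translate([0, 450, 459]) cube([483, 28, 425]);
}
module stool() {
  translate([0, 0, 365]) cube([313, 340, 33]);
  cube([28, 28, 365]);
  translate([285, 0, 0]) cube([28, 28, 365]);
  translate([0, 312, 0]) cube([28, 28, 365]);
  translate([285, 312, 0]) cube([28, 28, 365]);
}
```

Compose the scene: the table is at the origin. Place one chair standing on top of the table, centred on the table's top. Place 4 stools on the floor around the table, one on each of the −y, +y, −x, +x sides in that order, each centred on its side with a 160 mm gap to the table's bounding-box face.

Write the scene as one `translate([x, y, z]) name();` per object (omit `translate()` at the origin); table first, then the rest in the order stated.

table();
translate([203, 150, 756]) chair();
translate([288, -500, 0]) stool();
translate([288, 938, 0]) stool();
translate([-473, 219, 0]) stool();
translate([1049, 219, 0]) stool();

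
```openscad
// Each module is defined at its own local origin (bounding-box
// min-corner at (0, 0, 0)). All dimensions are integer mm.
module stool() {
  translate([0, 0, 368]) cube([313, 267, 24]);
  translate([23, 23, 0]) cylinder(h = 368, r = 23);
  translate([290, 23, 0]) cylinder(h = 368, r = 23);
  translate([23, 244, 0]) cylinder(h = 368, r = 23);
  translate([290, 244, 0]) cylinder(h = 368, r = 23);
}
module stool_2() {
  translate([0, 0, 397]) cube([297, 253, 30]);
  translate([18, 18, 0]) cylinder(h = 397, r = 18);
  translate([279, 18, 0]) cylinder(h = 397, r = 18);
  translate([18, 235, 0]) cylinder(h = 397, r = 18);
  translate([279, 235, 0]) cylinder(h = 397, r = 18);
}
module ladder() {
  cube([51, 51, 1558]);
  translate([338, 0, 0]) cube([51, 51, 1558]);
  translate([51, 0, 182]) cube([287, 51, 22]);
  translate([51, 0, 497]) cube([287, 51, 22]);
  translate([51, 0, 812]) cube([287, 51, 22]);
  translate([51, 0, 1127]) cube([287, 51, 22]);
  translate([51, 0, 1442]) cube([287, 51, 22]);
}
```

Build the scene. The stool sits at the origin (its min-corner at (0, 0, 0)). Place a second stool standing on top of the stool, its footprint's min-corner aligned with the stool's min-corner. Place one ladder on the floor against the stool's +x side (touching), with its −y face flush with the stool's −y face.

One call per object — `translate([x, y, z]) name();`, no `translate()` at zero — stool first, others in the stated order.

stool();
translate([0, 0, 392]) stool_2();
translate([313, 0, 0]) ladder();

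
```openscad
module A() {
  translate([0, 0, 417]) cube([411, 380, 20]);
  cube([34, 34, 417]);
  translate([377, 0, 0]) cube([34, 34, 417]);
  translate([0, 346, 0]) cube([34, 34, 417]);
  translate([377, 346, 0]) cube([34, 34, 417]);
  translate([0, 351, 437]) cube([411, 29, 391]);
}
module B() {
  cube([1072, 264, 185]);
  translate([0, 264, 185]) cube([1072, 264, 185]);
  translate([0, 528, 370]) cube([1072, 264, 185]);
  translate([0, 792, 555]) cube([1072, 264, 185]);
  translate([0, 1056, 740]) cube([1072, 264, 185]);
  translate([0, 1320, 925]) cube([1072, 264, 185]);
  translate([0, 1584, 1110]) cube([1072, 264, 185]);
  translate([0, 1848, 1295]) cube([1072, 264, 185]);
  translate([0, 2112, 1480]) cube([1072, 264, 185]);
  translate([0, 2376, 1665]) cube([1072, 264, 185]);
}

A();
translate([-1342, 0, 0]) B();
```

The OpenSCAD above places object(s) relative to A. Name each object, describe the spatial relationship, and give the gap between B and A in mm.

A is a chair. B is a staircase. The staircase is on the floor beside the chair on its −x side. The gap between the staircase and the chair is 270 mm.

The staircase's nearest face is 270 mm from the chair's −x face.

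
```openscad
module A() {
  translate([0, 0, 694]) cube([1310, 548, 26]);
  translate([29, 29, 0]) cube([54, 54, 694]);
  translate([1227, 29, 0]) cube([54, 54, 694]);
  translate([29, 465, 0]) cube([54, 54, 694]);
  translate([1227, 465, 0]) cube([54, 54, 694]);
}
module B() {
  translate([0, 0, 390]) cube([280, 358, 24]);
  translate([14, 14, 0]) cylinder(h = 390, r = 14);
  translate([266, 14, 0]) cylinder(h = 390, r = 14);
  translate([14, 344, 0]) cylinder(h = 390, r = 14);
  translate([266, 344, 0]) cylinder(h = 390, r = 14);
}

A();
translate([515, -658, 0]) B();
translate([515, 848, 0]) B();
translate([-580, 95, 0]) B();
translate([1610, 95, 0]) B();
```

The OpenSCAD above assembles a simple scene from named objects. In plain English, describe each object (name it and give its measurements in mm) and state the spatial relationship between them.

A is a rectangular dining table. The top is 1310×548×26 mm with its upper surface at z = 720 mm. It stands on four 54×54 mm square legs, each inset 29 mm from the nearest pair of top edges, running from the floor to the underside of the top.

B is a four-legged stool. The seat is 280×358 mm, 24 mm thick, top at z = 414 mm. It stands on four round legs, each 28 mm in diameter, from z = 0 to the seat underside, each leg's axis is inset half a diameter from the nearest pair of seat edges (so the leg's bounding box is flush with the corner).

Four stools sit around the table at the −y, +y, −x, +x sides.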